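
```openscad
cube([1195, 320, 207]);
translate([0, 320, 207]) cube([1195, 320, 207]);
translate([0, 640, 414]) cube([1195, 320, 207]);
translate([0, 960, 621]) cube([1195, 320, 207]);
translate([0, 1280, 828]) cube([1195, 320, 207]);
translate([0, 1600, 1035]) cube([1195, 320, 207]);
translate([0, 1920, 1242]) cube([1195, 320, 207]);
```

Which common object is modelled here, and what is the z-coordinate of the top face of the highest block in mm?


A staircase. The total rise is 1449 mm.

7 identical blocks, each offset up and back from the previous — a staircase. Each step is 207 mm tall and there are 7 of them, so the total rise is 7 × 207 = 1449 mm.


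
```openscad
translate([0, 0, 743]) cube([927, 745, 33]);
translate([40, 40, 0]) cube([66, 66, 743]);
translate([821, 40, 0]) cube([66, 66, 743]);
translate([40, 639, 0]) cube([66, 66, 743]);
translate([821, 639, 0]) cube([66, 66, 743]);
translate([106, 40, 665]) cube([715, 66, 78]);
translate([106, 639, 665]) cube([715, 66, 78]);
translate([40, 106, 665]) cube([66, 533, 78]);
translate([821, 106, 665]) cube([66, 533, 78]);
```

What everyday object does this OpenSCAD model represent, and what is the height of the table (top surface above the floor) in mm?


A table. The table height is 776 mm.

A 927×745×33 slab sits at z = 743 on four 66 mm square posts — a table. The top surface is at 743 + 33 = 776 mm.


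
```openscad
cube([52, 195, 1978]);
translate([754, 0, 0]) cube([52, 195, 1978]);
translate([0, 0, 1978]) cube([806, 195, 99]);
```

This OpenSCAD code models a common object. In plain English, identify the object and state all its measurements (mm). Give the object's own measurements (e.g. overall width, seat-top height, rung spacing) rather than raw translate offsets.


A door frame. The clear opening is 702 mm wide and 1978 mm high. Two 52 mm wide jambs, 195 mm deep, stand either side of the opening from the floor to the top of the opening. A 99 mm thick head sits across the top of both jambs, spanning the full outside width of the frame.


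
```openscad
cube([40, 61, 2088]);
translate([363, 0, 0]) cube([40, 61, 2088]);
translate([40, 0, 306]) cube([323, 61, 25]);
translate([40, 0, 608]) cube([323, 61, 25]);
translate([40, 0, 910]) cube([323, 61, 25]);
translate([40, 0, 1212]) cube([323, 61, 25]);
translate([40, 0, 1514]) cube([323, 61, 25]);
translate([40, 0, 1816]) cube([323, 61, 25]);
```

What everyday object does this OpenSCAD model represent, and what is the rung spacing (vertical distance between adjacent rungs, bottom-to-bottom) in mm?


A ladder. The rung spacing is 302 mm.

Two tall 40×61 posts with 6 short bars between them — a ladder. Adjacent rungs sit at z = 306 and z = 608, so the spacing is 608 − 306 = 302 mm.


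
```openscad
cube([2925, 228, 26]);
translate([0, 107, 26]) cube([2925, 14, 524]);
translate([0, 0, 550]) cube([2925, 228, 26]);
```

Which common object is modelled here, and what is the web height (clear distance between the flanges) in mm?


An I-beam. The web height is 524 mm.

Two wide flanges with a thin centred web — an I-beam. Overall 576 mm minus two 26 mm flanges gives a web of 576 − 2·26 = 524 mm.


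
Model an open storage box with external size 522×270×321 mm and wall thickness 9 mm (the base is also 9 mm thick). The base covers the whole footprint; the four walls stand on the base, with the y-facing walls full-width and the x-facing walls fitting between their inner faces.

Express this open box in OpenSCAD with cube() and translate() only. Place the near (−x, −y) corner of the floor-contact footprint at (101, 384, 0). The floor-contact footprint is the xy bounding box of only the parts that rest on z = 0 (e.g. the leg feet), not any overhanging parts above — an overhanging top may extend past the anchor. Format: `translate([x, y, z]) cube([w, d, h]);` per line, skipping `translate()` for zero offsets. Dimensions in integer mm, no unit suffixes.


translate([101, 384, 0]) cube([522, 270, 9]);
translate([101, 384, 9]) cube([522, 9, 312]);
translate([101, 645, 9]) cube([522, 9, 312]);
translate([101, 393, 9]) cube([9, 252, 312]);
translate([614, 393, 9]) cube([9, 252, 312]);


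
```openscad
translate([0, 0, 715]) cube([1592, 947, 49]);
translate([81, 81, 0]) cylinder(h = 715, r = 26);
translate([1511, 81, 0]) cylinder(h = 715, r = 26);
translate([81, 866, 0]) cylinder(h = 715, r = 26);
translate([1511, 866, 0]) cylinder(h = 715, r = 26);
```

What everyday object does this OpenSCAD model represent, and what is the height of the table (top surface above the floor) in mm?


A table. The table height is 764 mm.

A 1592×947×49 slab sits at z = 715 on four Ø52 mm round legs — a table. The top surface is at 715 + 49 = 764 mm.


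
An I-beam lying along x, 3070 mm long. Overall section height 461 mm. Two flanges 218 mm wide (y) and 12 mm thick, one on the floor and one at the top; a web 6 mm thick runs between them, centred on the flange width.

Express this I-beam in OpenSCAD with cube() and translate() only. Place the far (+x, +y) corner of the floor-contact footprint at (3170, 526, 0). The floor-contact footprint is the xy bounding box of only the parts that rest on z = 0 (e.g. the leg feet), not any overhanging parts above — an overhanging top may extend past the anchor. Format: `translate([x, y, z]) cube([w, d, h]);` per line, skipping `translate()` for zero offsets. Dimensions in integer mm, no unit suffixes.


translate([100, 308, 0]) cube([3070, 218, 12]);
translate([100, 414, 12]) cube([3070, 6, 437]);
translate([100, 308, 449]) cube([3070, 218, 12]);


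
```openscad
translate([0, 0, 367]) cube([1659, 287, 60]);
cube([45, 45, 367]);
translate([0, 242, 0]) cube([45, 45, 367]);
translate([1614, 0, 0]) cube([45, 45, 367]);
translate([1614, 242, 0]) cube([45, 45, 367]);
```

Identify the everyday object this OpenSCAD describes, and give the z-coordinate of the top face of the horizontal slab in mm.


A bench. The seat-top height is 427 mm.

A long slab on four corner posts — a bench. The slab sits at z = 367 with thickness 60, so the top is 367 + 60 = 427 mm.


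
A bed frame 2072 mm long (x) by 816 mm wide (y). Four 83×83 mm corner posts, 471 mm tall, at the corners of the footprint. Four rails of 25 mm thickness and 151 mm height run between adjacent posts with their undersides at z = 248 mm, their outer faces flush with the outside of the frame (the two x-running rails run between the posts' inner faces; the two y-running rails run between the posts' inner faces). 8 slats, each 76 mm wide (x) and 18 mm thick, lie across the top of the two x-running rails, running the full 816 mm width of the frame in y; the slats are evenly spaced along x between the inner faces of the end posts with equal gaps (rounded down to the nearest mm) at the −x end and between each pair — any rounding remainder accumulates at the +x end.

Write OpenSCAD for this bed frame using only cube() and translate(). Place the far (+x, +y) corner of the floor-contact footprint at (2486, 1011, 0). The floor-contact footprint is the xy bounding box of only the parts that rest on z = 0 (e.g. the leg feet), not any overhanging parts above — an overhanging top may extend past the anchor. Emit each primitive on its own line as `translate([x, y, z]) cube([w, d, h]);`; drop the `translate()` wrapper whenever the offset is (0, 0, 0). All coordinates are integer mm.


// slat z = rail_z + rail_h = 248 + 151 = 399
// slat gap = ⌊(1906 − 8·76) / 9⌋ = 144
translate([414, 195, 0]) cube([83, 83, 471]);
translate([414, 928, 0]) cube([83, 83, 471]);
translate([2403, 195, 0]) cube([83, 83, 471]);
translate([2403, 928, 0]) cube([83, 83, 471]);
translate([497, 195, 248]) cube([1906, 25, 151]);
translate([497, 986, 248]) cube([1906, 25, 151]);
translate([414, 278, 248]) cube([25, 650, 151]);
translate([2461, 278, 248]) cube([25, 650, 151]);
translate([641, 195, 399]) cube([76, 816, 18]);
translate([861, 195, 399]) cube([76, 816, 18]);
translate([1081, 195, 399]) cube([76, 816, 18]);
translate([1301, 195, 399]) cube([76, 816, 18]);
translate([1521, 195, 399]) cube([76, 816, 18]);
translate([1741, 195, 399]) cube([76, 816, 18]);
translate([1961, 195, 399]) cube([76, 816, 18]);
translate([2181, 195, 399]) cube([76, 816, 18]);


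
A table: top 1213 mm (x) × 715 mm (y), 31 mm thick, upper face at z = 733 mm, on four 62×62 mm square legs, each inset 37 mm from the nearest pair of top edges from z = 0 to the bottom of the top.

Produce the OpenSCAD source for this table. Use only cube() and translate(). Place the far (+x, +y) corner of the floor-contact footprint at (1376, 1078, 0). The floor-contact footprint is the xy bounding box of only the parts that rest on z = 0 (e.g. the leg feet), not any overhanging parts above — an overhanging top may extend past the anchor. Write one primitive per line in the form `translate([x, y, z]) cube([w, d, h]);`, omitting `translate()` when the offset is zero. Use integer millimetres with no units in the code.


// leg_h = 733 - 31 = 702
translate([200, 400, 702]) cube([1213, 715, 31]);
translate([237, 437, 0]) cube([62, 62, 702]);
translate([1314, 437, 0]) cube([62, 62, 702]);
translate([237, 1016, 0]) cube([62, 62, 702]);
translate([1314, 1016, 0]) cube([62, 62, 702]);


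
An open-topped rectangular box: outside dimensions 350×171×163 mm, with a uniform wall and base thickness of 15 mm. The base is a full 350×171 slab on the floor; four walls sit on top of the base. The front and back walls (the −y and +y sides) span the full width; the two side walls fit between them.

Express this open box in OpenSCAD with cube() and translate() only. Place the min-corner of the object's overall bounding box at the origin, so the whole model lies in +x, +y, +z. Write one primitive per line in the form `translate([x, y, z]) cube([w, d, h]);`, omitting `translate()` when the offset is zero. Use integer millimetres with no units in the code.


cube([350, 171, 15]);
translate([0, 0, 15]) cube([350, 15, 148]);
translate([0, 156, 15]) cube([350, 15, 148]);
translate([0, 15, 15]) cube([15, 141, 148]);
translate([335, 15, 15]) cube([15, 141, 148]);


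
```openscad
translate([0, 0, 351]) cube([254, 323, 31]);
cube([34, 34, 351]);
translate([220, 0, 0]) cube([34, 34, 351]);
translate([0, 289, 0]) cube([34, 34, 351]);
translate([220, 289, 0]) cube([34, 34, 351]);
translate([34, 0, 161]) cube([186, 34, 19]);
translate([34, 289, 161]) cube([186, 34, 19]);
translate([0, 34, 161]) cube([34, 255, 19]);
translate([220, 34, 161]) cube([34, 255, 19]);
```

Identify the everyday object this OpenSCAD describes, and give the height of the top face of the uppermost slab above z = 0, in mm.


A stool. The seat height is 382 mm.

A 254×323×31 slab at z = 351 on four corner posts — a stool. The seat top is 351 + 31 = 382 mm.


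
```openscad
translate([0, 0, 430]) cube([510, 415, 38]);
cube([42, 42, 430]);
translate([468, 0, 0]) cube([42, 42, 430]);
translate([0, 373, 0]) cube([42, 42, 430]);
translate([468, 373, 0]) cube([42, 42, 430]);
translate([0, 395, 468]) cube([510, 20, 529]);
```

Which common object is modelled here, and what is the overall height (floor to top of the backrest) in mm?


A chair. The overall height is 997 mm.

A slab on four corner posts with a tall panel at the back — a chair. The seat slab sits at z = 430 with thickness 38, and the 529 mm backrest starts at the seat top, so the overall height is 430 + 38 + 529 = 997 mm.


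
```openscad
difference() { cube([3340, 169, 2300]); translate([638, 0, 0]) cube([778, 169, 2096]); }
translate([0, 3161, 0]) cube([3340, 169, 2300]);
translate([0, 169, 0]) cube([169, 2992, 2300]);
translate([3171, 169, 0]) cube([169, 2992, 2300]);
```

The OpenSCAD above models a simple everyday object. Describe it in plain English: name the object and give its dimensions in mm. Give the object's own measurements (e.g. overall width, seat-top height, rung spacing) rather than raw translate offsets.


A single room: four walls, each 2300 mm tall and 169 mm thick, enclosing an outside footprint 3340×3330 mm (x × y), no floor or roof. The front and back walls (−y and +y sides) run the full x-width; the side walls fit between their inner faces. A door opening 778 mm wide and 2096 mm tall is cut through the front wall from the floor up, its −x edge 638 mm from the wall's −x end.


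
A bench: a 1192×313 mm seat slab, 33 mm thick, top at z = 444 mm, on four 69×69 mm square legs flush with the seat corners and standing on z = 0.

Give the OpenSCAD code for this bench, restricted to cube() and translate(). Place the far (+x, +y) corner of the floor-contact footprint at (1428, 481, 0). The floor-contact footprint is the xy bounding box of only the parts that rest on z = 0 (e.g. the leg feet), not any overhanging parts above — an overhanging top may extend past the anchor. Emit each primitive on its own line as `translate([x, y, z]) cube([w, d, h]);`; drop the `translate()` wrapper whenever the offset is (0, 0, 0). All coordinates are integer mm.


translate([236, 168, 411]) cube([1192, 313, 33]);
translate([236, 168, 0]) cube([69, 69, 411]);
translate([236, 412, 0]) cube([69, 69, 411]);
translate([1359, 168, 0]) cube([69, 69, 411]);
translate([1359, 412, 0]) cube([69, 69, 411]);


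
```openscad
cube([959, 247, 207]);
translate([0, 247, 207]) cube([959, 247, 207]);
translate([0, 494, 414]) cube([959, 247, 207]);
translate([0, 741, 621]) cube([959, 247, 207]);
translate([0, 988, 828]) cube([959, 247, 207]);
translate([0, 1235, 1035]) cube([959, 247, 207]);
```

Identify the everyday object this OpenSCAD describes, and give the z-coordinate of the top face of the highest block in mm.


A staircase. The total rise is 1242 mm.

6 identical blocks, each offset up and back from the previous — a staircase. Each step is 207 mm tall and there are 6 of them, so the total rise is 6 × 207 = 1242 mm.


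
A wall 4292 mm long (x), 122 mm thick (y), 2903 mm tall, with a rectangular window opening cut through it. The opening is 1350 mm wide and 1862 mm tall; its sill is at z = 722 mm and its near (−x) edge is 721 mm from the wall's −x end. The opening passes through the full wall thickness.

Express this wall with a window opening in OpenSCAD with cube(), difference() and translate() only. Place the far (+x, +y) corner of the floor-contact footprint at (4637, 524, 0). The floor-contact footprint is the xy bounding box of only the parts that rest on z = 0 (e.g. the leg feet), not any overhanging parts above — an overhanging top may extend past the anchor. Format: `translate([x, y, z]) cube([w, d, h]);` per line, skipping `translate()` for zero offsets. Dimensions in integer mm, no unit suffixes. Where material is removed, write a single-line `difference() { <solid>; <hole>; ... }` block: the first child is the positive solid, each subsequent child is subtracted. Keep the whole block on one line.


difference() { translate([345, 402, 0]) cube([4292, 122, 2903]); translate([1066, 402, 722]) cube([1350, 122, 1862]); }


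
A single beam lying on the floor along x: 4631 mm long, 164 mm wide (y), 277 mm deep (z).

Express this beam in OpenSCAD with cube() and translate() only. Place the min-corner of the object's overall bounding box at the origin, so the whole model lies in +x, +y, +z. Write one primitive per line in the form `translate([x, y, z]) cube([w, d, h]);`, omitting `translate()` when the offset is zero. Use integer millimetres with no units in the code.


cube([4631, 164, 277]);


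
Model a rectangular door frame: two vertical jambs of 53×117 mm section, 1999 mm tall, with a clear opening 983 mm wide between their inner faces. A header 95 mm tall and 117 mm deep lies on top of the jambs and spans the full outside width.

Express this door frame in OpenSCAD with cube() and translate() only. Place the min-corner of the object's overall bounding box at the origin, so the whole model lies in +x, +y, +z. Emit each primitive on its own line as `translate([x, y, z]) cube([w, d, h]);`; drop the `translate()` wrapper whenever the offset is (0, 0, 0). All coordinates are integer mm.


cube([53, 117, 1999]);
translate([1036, 0, 0]) cube([53, 117, 1999]);
translate([0, 0, 1999]) cube([1089, 117, 95]);


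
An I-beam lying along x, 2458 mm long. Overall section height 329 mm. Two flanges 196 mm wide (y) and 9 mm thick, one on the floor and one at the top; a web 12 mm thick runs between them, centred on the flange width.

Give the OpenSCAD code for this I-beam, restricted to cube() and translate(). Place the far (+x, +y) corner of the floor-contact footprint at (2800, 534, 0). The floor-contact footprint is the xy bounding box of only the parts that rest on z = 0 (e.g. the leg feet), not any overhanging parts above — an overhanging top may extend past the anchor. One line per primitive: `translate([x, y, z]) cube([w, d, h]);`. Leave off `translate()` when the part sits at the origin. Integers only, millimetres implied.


translate([342, 338, 0]) cube([2458, 196, 9]);
translate([342, 430, 9]) cube([2458, 12, 311]);
translate([342, 338, 320]) cube([2458, 196, 9]);


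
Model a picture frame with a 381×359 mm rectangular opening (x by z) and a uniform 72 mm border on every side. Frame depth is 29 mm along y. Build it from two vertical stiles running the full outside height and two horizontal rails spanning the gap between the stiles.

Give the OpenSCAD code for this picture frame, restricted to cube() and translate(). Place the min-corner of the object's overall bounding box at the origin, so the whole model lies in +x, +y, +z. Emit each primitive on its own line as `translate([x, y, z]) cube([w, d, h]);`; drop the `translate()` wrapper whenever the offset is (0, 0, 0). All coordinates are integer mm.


cube([72, 29, 503]);
translate([453, 0, 0]) cube([72, 29, 503]);
translate([72, 0, 0]) cube([381, 29, 72]);
translate([72, 0, 431]) cube([381, 29, 72]);


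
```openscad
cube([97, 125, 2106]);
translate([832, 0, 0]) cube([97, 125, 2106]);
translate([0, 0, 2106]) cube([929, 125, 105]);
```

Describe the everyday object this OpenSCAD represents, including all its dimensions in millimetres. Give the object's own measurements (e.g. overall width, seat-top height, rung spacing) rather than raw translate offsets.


A door frame. The clear opening is 735 mm wide and 2106 mm high. Two 97 mm wide jambs, 125 mm deep, stand either side of the opening from the floor to the top of the opening. A 105 mm thick head sits across the top of both jambs, spanning the full outside width of the frame.


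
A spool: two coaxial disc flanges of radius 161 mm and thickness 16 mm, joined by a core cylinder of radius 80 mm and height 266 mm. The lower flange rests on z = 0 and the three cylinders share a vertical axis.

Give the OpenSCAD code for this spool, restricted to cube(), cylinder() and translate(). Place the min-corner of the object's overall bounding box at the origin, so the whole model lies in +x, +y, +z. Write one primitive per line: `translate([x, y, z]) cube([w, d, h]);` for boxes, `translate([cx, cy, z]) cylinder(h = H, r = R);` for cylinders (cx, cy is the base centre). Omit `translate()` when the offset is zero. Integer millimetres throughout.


translate([161, 161, 0]) cylinder(h = 16, r = 161);
translate([161, 161, 16]) cylinder(h = 266, r = 80);
translate([161, 161, 282]) cylinder(h = 16, r = 161);


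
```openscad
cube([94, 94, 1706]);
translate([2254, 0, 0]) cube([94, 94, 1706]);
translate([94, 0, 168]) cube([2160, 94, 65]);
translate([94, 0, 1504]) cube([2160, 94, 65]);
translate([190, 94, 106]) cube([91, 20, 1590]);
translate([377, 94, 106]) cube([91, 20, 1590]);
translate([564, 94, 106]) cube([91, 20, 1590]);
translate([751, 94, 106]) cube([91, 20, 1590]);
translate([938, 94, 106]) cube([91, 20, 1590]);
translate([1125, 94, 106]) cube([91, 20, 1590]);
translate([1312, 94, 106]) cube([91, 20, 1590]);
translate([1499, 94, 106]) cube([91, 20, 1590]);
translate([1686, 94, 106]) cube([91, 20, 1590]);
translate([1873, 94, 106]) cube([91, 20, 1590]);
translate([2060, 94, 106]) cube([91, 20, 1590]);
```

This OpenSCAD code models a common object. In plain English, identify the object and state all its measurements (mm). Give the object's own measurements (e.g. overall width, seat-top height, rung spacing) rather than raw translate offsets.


A fence section. Two 94×94 mm posts, 1706 mm tall, stand on the floor with a clear span of 2160 mm between their inner faces. Two horizontal rails of 94×65 mm section span the gap between the posts with their undersides at z = 168 mm and z = 1504 mm, flush with the posts' −y face. 11 pickets, each 91 mm wide, 20 mm thick and 1590 mm tall, are fixed to the +y face of the rails with their bottoms at z = 106 mm, spaced across the span with a 96 mm gap after the −x post and between neighbouring pickets, with 103 mm left before the +x post.


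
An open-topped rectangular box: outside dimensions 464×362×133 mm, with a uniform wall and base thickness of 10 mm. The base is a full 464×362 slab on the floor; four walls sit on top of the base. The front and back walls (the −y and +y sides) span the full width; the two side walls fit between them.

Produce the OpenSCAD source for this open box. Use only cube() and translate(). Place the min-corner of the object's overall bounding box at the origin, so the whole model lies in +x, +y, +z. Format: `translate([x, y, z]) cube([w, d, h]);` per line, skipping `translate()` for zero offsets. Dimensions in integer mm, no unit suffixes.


cube([464, 362, 10]);
translate([0, 0, 10]) cube([464, 10, 123]);
translate([0, 352, 10]) cube([464, 10, 123]);
translate([0, 10, 10]) cube([10, 342, 123]);
translate([454, 10, 10]) cube([10, 342, 123]);


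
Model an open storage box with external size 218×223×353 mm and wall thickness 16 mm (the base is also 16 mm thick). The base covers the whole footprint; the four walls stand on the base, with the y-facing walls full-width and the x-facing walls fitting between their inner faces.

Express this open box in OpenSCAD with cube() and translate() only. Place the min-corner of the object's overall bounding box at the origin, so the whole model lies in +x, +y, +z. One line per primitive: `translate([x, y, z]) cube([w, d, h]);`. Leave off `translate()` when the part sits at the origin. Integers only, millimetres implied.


cube([218, 223, 16]);
translate([0, 0, 16]) cube([218, 16, 337]);
translate([0, 207, 16]) cube([218, 16, 337]);
translate([0, 16, 16]) cube([16, 191, 337]);
translate([202, 16, 16]) cube([16, 191, 337]);


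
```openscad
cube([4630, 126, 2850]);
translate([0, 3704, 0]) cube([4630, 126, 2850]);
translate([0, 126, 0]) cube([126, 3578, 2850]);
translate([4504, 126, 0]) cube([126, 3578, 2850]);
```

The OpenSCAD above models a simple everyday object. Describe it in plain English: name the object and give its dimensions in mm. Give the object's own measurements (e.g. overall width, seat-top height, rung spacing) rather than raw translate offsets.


The wall frame of a small rectangular building: four walls, each 2850 mm tall and 126 mm thick, enclosing a footprint 4630 mm (x) by 3830 mm (y) outside-to-outside, with no floor or roof. The front and back walls (the −y and +y sides) span the full width; the two side walls fit between them.


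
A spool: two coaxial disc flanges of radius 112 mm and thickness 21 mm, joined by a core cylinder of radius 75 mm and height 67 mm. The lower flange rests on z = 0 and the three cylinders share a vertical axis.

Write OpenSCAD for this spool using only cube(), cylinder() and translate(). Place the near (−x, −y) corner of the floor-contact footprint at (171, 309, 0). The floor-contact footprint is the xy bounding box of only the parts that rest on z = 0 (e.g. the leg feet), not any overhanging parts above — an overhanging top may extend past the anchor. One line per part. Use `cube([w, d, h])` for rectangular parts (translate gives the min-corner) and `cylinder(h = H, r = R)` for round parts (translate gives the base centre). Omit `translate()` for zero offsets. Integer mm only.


translate([283, 421, 0]) cylinder(h = 21, r = 112);
translate([283, 421, 21]) cylinder(h = 67, r = 75);
translate([283, 421, 88]) cylinder(h = 21, r = 112);


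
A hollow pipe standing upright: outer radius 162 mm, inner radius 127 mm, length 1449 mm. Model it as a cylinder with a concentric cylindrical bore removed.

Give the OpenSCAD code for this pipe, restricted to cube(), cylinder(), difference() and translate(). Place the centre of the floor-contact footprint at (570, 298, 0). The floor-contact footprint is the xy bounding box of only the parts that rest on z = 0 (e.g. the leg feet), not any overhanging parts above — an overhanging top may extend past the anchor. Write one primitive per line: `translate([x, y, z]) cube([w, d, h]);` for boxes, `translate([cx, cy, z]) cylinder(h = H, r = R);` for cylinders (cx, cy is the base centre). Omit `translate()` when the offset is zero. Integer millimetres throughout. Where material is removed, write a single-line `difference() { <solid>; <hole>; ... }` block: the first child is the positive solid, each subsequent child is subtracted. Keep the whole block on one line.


difference() { translate([570, 298, 0]) cylinder(h = 1449, r = 162); translate([570, 298, 0]) cylinder(h = 1449, r = 127); }


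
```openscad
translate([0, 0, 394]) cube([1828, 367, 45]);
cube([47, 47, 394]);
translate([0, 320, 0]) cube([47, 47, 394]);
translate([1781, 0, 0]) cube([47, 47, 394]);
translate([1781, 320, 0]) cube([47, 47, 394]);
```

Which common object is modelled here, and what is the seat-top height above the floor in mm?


A bench. The seat-top height is 439 mm.

A long slab on four corner posts — a bench. The slab sits at z = 394 with thickness 45, so the top is 394 + 45 = 439 mm.


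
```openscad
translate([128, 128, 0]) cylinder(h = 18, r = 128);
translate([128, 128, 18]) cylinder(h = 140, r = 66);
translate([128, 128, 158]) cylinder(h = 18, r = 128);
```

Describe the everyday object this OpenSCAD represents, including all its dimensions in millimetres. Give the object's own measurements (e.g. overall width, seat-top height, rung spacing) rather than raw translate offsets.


A spool: two coaxial disc flanges of radius 128 mm and thickness 18 mm, joined by a core cylinder of radius 66 mm and height 140 mm. The lower flange rests on z = 0 and the three cylinders share a vertical axis.


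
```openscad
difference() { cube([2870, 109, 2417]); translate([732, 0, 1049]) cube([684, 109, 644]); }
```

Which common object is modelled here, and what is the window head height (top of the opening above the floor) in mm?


A wall with a window opening. The window head height is 1693 mm.

A wall with a rectangular opening subtracted — a window. Sill at z = 1049, opening 644 mm tall, so the head is at 1049 + 644 = 1693 mm.


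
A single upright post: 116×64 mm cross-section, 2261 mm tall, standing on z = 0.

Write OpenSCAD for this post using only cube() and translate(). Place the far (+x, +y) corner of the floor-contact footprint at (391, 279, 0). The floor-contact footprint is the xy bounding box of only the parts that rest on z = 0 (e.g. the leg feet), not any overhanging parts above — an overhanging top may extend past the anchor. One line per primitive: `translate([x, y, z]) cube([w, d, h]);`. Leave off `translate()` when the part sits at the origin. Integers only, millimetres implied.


translate([275, 215, 0]) cube([116, 64, 2261]);


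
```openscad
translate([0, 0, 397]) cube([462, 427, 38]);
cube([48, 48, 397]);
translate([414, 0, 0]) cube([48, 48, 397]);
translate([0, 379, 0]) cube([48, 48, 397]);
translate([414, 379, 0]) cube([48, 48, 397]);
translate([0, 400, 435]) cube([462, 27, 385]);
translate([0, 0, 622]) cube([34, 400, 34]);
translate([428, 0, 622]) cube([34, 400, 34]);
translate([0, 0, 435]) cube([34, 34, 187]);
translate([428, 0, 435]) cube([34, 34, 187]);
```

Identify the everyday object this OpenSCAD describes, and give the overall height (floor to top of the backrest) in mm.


A chair. The overall height is 820 mm.

A slab on four corner posts with a tall panel at the back — a chair. The seat slab sits at z = 397 with thickness 38, and the 385 mm backrest starts at the seat top, so the overall height is 397 + 38 + 385 = 820 mm.


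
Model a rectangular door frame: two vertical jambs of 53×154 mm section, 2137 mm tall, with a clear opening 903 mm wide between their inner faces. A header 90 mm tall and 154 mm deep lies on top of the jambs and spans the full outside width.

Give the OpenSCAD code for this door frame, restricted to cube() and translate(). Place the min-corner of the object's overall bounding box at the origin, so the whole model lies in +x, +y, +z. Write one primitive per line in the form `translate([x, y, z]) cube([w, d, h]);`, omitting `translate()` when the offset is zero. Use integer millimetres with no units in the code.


cube([53, 154, 2137]);
translate([956, 0, 0]) cube([53, 154, 2137]);
translate([0, 0, 2137]) cube([1009, 154, 90]);


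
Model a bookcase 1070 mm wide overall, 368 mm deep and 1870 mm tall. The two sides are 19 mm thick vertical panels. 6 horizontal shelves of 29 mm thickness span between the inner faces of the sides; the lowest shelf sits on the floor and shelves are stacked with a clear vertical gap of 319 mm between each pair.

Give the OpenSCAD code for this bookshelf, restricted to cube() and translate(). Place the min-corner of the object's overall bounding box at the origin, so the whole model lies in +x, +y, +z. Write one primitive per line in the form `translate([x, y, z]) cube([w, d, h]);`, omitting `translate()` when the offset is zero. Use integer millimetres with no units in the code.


cube([19, 368, 1870]);
translate([1051, 0, 0]) cube([19, 368, 1870]);
translate([19, 0, 0]) cube([1032, 368, 29]);
translate([19, 0, 348]) cube([1032, 368, 29]);
translate([19, 0, 696]) cube([1032, 368, 29]);
translate([19, 0, 1044]) cube([1032, 368, 29]);
translate([19, 0, 1392]) cube([1032, 368, 29]);
translate([19, 0, 1740]) cube([1032, 368, 29]);


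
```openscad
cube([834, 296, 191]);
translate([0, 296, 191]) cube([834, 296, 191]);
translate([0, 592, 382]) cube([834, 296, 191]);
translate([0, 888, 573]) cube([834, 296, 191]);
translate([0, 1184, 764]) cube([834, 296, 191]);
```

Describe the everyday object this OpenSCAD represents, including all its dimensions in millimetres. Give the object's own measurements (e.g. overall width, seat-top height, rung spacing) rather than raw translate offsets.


A straight staircase of 5 solid steps. Each step is 834 mm wide (x), 296 mm deep (y, the going) and 191 mm tall (the rise). The first step rests on the floor; each subsequent step sits one going further in +y and one rise higher in +z, directly behind and above the previous step with no overlap.


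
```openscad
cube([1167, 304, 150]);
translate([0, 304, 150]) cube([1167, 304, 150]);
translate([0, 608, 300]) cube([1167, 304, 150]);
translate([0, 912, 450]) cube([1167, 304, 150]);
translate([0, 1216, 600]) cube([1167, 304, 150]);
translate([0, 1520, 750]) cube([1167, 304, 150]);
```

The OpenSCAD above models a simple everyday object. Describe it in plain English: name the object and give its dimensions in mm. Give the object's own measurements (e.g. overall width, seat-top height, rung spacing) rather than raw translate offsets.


A straight staircase of 6 solid steps. Each step is 1167 mm wide (x), 304 mm deep (y, the going) and 150 mm tall (the rise). The first step rests on the floor; each subsequent step sits one going further in +y and one rise higher in +z, directly behind and above the previous step with no overlap.


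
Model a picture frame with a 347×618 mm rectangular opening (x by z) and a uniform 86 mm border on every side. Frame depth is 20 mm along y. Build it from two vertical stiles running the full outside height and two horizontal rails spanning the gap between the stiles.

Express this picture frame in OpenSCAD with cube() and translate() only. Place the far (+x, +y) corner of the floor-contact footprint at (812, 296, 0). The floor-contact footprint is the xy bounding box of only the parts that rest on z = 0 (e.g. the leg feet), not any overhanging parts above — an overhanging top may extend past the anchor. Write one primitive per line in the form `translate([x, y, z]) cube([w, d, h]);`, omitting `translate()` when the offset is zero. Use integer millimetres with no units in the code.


translate([293, 276, 0]) cube([86, 20, 790]);
translate([726, 276, 0]) cube([86, 20, 790]);
translate([379, 276, 0]) cube([347, 20, 86]);
translate([379, 276, 704]) cube([347, 20, 86]);


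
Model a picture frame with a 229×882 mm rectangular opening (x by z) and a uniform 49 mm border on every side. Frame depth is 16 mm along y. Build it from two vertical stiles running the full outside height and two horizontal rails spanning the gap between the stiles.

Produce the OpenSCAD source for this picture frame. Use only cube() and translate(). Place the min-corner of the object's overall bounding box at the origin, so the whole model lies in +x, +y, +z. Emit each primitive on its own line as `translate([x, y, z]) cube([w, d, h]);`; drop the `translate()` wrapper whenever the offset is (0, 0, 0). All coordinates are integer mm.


cube([49, 16, 980]);
translate([278, 0, 0]) cube([49, 16, 980]);
translate([49, 0, 0]) cube([229, 16, 49]);
translate([49, 0, 931]) cube([229, 16, 49]);


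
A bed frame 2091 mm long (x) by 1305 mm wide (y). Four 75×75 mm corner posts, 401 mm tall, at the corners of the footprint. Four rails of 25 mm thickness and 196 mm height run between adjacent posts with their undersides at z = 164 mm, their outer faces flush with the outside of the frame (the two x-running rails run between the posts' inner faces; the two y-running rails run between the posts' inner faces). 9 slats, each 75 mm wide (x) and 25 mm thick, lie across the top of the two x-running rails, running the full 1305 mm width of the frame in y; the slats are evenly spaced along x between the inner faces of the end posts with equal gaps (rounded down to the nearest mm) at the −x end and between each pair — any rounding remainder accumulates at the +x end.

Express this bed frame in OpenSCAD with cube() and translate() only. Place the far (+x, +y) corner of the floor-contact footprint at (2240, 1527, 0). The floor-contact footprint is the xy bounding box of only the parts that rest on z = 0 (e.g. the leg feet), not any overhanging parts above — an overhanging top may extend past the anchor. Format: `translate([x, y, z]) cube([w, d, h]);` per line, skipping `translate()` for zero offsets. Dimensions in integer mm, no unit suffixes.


translate([149, 222, 0]) cube([75, 75, 401]);
translate([149, 1452, 0]) cube([75, 75, 401]);
translate([2165, 222, 0]) cube([75, 75, 401]);
translate([2165, 1452, 0]) cube([75, 75, 401]);
translate([224, 222, 164]) cube([1941, 25, 196]);
translate([224, 1502, 164]) cube([1941, 25, 196]);
translate([149, 297, 164]) cube([25, 1155, 196]);
translate([2215, 297, 164]) cube([25, 1155, 196]);
translate([350, 222, 360]) cube([75, 1305, 25]);
translate([551, 222, 360]) cube([75, 1305, 25]);
translate([752, 222, 360]) cube([75, 1305, 25]);
translate([953, 222, 360]) cube([75, 1305, 25]);
translate([1154, 222, 360]) cube([75, 1305, 25]);
translate([1355, 222, 360]) cube([75, 1305, 25]);
translate([1556, 222, 360]) cube([75, 1305, 25]);
translate([1757, 222, 360]) cube([75, 1305, 25]);
translate([1958, 222, 360]) cube([75, 1305, 25]);


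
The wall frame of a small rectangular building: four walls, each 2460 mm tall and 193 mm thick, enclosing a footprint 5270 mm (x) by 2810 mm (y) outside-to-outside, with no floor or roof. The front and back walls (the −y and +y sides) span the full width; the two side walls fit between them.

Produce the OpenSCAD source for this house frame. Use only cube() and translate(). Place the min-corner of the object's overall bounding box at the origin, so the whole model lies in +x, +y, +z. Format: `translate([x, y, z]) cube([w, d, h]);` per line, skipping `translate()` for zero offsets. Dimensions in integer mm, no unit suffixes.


cube([5270, 193, 2460]);
translate([0, 2617, 0]) cube([5270, 193, 2460]);
translate([0, 193, 0]) cube([193, 2424, 2460]);
translate([5077, 193, 0]) cube([193, 2424, 2460]);


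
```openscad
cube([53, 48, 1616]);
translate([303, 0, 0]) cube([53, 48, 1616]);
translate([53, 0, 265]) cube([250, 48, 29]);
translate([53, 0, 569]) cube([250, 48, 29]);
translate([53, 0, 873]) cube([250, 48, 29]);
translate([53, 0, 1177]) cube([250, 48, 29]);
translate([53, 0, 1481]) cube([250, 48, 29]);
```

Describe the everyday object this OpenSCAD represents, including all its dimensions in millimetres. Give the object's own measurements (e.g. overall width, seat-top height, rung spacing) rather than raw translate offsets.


A straight ladder. Two 53×48 mm vertical rails, 1616 mm tall, stand 356 mm apart (outside-to-outside) with their front faces coplanar on the −y side. 5 rungs, each 48 mm deep and 29 mm tall, span between the inner faces of the rails, front faces flush with the rails. The lowest rung's underside is at z = 265 mm and rungs are spaced 304 mm apart (underside to underside).


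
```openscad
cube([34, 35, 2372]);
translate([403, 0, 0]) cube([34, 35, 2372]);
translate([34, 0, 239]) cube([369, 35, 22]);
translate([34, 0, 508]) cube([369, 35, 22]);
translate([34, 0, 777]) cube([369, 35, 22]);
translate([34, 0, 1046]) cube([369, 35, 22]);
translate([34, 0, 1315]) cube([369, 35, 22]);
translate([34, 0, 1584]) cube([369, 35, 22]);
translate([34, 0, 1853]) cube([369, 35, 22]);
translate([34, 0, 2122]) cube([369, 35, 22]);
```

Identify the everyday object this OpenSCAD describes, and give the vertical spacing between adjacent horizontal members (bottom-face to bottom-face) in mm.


A ladder. The rung spacing is 269 mm.

Two tall 34×35 posts with 8 short bars between them — a ladder. Adjacent rungs sit at z = 239 and z = 508, so the spacing is 508 − 239 = 269 mm.


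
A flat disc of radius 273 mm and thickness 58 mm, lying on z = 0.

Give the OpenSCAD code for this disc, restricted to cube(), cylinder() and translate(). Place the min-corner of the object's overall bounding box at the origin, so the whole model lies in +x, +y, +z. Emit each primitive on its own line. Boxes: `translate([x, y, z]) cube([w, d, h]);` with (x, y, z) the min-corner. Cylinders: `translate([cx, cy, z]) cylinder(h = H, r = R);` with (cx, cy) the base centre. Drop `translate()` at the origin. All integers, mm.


translate([273, 273, 0]) cylinder(h = 58, r = 273);


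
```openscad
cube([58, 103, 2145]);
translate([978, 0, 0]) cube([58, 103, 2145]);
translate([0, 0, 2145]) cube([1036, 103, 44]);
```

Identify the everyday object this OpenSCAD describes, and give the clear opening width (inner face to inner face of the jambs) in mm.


A door frame. The clear opening width is 920 mm.

Two 2145 mm tall posts with a header on top — a door frame. The left jamb is 58 mm wide at x = 0; the right jamb starts at x = 978. The clear opening is 978 − 58 = 920 mm.


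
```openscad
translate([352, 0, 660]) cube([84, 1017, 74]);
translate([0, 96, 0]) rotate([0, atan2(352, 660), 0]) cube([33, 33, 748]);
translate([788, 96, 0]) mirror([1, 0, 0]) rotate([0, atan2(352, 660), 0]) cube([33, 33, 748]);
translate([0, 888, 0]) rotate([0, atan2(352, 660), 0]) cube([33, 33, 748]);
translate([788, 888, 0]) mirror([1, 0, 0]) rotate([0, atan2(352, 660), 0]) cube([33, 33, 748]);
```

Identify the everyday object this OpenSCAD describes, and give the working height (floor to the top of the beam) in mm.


A sawhorse. The overall height is 734 mm.

A beam across two mirrored pairs of raked legs — a sawhorse. The beam's underside is at z = 660 (matching the legs' vertical rise in atan2(352, 660)) and the beam is 74 mm tall, so its top is at 660 + 74 = 734 mm. The raked legs top out at the beam's underside, so that is the highest point.


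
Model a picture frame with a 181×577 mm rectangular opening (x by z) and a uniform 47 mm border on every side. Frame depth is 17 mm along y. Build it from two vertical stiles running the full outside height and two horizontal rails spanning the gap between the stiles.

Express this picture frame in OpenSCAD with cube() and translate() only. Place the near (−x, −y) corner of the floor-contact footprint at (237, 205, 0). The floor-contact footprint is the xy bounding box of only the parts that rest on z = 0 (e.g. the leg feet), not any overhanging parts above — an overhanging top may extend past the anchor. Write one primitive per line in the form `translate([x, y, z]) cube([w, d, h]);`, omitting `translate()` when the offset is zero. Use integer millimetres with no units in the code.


translate([237, 205, 0]) cube([47, 17, 671]);
translate([465, 205, 0]) cube([47, 17, 671]);
translate([284, 205, 0]) cube([181, 17, 47]);
translate([284, 205, 624]) cube([181, 17, 47]);
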